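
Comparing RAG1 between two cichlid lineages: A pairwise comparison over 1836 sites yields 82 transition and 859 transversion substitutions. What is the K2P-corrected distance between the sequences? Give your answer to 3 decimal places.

1.093

P = 82/1836 ≈ 0.044662 and Q = 859/1836 ≈ 0.467865.
Under the Kimura two-parameter model, d = −½ ln(1 − 2P − Q) − ¼ ln(1 − 2Q).
1 − 2P − Q = 0.442811, giving −½ ln(0.442811) = 0.407306.
1 − 2Q = 0.06427, giving −¼ ln(0.06427) = 0.686166.
d = 0.407306 + 0.686166 = 1.093472.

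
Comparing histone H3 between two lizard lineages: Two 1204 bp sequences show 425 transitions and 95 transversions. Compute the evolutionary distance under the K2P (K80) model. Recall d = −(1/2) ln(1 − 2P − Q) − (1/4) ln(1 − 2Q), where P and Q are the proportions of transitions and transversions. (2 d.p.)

P = 425/1204 ≈ 0.35299 and Q = 95/1204 ≈ 0.078904.
Under the Kimura two-parameter model, d = −½ ln(1 − 2P − Q) − ¼ ln(1 − 2Q).
1 − 2P − Q = 0.215116, giving −½ ln(0.215116) = 0.768289.
1 − 2Q = 0.842192, giving −¼ ln(0.842192) = 0.042937.
d = 0.768289 + 0.042937 = 0.811226.

0.81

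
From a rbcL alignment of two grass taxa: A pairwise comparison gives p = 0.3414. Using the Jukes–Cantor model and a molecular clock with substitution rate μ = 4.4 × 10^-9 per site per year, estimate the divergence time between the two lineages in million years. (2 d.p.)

51.76

d = −(3/4) ln(1 − 4p/3) = −0.75 ln(1 − 0.4552) = −0.75 ln(0.5448)
  = −0.75 × (-0.607337) = 0.455503 substitutions/site.
Under a molecular clock d = 2μt, so t = d/(2μ) = 0.455503 / (2 × 4.4 × 10^-9) = 51.76 million years.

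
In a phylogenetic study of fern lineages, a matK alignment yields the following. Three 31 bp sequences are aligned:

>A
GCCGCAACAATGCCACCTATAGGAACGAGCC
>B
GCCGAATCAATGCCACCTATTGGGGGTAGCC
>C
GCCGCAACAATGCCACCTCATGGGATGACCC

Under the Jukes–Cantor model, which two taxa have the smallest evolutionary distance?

A and C

A–B: 7/31 differ, p = 0.226, d = 0.269.
A–C: 6/31 differ, p = 0.194, d = 0.224.
B–C: 8/31 differ, p = 0.258, d = 0.316.
The smallest distance is between A and C.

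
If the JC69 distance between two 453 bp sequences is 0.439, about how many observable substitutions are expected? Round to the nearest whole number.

151

Invert JC69: p = (3/4)(1 − e^(−4d/3)) = 0.75 × (1 − e^(-0.585333)) = 0.75 × (1 − 0.556920) = 0.332310.
Expected differing sites = pL ≈ 0.332310 × 453 = 150.53643 ≈ 151.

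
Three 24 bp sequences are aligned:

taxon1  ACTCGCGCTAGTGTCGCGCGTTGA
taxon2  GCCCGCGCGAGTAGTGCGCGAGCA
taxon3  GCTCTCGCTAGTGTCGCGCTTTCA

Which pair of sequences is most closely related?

taxon1–taxon2: 9/24 differ, p = 0.375, d = 0.520.
taxon1–taxon3: 4/24 differ, p = 0.167, d = 0.188.
taxon2–taxon3: 9/24 differ, p = 0.375, d = 0.520.
The smallest distance is between taxon1 and taxon3.

taxon1 and taxon3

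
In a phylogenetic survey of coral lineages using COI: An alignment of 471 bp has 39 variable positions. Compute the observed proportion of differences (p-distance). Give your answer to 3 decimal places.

0.083

p = 39/471 = 0.082802… ≈ 0.083 (to 3 d.p.).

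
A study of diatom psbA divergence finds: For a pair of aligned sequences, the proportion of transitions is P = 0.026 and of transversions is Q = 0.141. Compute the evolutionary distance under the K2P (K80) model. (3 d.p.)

Under the Kimura two-parameter model, d = −½ ln(1 − 2P − Q) − ¼ ln(1 − 2Q).
1 − 2P − Q = 0.807, giving −½ ln(0.807) = 0.107216.
1 − 2Q = 0.718, giving −¼ ln(0.718) = 0.082821.
d = 0.107216 + 0.082821 = 0.190037.

0.190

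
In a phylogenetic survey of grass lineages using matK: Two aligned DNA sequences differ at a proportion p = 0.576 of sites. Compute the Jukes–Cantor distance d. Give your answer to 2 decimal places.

d = −(3/4) ln(1 − 4p/3) = −0.75 ln(1 − 0.768) = −0.75 ln(0.232)
  = −0.75 × (-1.461018) = 1.095764 substitutions/site.

1.10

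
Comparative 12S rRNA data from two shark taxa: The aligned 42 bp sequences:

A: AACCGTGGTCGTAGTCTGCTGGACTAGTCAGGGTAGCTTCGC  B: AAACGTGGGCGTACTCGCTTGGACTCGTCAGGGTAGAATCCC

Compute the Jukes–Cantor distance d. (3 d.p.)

0.286

The sequences differ at 10 of 42 sites (3, 9, 14, 17, 18, 19, 26, 37, 38, 41), so p = 10/42 ≈ 0.238095.
d = −(3/4) ln(1 − 4p/3) = −0.75 ln(1 − 0.31746) = −0.75 ln(0.68254)
  = −0.75 × (-0.381934) = 0.286451 substitutions/site.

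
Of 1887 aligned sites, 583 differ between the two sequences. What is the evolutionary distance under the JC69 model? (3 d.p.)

0.398

p = 583/1887 ≈ 0.308956.
d = −(3/4) ln(1 − 4p/3) = −0.75 ln(1 − 0.411941) = −0.75 ln(0.588059)
  = −0.75 × (-0.530928) = 0.398196 substitutions/site.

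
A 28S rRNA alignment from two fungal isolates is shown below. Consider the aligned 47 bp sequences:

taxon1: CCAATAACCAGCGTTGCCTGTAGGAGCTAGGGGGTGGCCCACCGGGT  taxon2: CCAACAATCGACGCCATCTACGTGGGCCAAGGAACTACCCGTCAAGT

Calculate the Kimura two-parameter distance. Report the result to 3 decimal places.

Of 47 sites, 22 differences are transitions and 2 are transversions, so P = 22/47 ≈ 0.468085 and Q = 2/47 ≈ 0.042553.
Under the Kimura two-parameter model, d = −½ ln(1 − 2P − Q) − ¼ ln(1 − 2Q).
1 − 2P − Q = 0.021277, giving −½ ln(0.021277) = 1.925064.
1 − 2Q = 0.914894, giving −¼ ln(0.914894) = 0.022237.
d = 1.925064 + 0.022237 = 1.947301.

1.947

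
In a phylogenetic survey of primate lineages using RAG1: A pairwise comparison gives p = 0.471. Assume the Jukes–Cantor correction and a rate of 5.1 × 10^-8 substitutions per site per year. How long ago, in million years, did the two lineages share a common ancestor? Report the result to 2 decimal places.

7.27

d = −(3/4) ln(1 − 4p/3) = −0.75 ln(1 − 0.628) = −0.75 ln(0.372)
  = −0.75 × (-0.988861) = 0.741646 substitutions/site.
Under a molecular clock d = 2μt, so t = d/(2μ) = 0.741646 / (2 × 5.1 × 10^-8) = 7.27 million years.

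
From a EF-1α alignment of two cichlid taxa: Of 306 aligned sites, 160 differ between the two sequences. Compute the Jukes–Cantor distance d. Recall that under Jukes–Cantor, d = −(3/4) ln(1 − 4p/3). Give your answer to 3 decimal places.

0.896

p = 160/306 ≈ 0.522876.
d = −(3/4) ln(1 − 4p/3) = −0.75 ln(1 − 0.697168) = −0.75 ln(0.302832)
  = −0.75 × (-1.194577) = 0.895933 substitutions/site.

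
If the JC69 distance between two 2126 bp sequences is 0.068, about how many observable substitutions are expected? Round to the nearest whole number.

Invert JC69: p = (3/4)(1 − e^(−4d/3)) = 0.75 × (1 − e^(-0.090667)) = 0.75 × (1 − 0.913322) = 0.065009.
Expected differing sites = pL ≈ 0.065009 × 2126 = 138.209134 ≈ 138.

138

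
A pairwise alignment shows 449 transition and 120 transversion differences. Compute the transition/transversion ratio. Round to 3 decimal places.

3.742

R = 449/120 = 3.741666… ≈ 3.742 (to 3 d.p.).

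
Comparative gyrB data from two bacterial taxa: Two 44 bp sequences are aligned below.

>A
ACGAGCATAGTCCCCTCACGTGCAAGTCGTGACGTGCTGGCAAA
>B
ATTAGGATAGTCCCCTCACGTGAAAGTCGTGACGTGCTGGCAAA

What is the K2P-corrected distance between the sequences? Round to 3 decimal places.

Of 44 sites, 1 differences are transitions and 3 are transversions, so P = 1/44 ≈ 0.022727 and Q = 3/44 ≈ 0.068182.
Under the Kimura two-parameter model, d = −½ ln(1 − 2P − Q) − ¼ ln(1 − 2Q).
1 − 2P − Q = 0.886364, giving −½ ln(0.886364) = 0.060314.
1 − 2Q = 0.863636, giving −¼ ln(0.863636) = 0.036651.
d = 0.060314 + 0.036651 = 0.096965.

0.097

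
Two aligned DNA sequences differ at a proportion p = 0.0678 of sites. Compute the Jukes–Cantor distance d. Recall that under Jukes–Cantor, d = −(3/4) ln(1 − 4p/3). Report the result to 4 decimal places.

0.0711

d = −(3/4) ln(1 − 4p/3) = −0.75 ln(1 − 0.0904) = −0.75 ln(0.9096)
  = −0.75 × (-0.094750) = 0.071063 substitutions/site.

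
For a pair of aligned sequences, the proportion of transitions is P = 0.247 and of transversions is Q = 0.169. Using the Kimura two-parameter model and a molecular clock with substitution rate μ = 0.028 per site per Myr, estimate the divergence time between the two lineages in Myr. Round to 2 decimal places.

11.55

Under the Kimura two-parameter model, d = −½ ln(1 − 2P − Q) − ¼ ln(1 − 2Q).
1 − 2P − Q = 0.337, giving −½ ln(0.337) = 0.543836.
1 − 2Q = 0.662, giving −¼ ln(0.662) = 0.103122.
d = 0.543836 + 0.103122 = 0.646958.
Under a molecular clock d = 2μt, so t = d/(2μ) = 0.646958 / (2 × 0.028) = 11.55 Myr.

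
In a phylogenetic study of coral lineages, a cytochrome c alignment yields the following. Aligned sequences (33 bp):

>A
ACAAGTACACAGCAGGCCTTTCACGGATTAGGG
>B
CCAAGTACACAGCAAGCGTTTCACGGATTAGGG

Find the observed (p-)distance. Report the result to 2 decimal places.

0.09

The sequences differ at 3 of 33 positions (sites 1, 15, 18).
p = 3/33 = 0.090909… ≈ 0.09 (to 2 d.p.).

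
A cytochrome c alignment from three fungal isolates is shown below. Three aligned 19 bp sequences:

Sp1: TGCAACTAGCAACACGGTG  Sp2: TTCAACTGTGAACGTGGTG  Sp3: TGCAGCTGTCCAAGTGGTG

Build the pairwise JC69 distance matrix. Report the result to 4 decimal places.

Sp1–Sp2: 6/19 sites differ → p ≈ 0.315789, d = −0.75 ln(1 − 0.421052) = 0.409907 ≈ 0.4099.
Sp1–Sp3: 7/19 sites differ → p ≈ 0.368421, d = −0.75 ln(1 − 0.491228) = 0.506816 ≈ 0.5068.
Sp2–Sp3: 5/19 sites differ → p ≈ 0.263158, d = −0.75 ln(1 − 0.350877) = 0.324100 ≈ 0.3241.

d(Sp1,Sp2) = 0.4099, d(Sp1,Sp3) = 0.5068, d(Sp2,Sp3) = 0.3241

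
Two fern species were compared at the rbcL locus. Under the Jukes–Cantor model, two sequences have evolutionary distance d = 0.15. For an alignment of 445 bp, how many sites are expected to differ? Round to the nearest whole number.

60

Invert JC69: p = (3/4)(1 − e^(−4d/3)) = 0.75 × (1 − e^(-0.2)) = 0.75 × (1 − 0.818731) = 0.135952.
Expected differing sites = pL ≈ 0.135952 × 445 = 60.49864 ≈ 60.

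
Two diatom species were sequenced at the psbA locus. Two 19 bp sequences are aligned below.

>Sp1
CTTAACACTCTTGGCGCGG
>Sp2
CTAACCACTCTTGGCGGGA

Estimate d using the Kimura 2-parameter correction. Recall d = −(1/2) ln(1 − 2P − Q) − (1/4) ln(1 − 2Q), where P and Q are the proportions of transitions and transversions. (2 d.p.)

Of 19 sites, 1 differences are transitions and 3 are transversions, so P = 1/19 ≈ 0.052632 and Q = 3/19 ≈ 0.157895.
Under the Kimura two-parameter model, d = −½ ln(1 − 2P − Q) − ¼ ln(1 − 2Q).
1 − 2P − Q = 0.736841, giving −½ ln(0.736841) = 0.152692.
1 − 2Q = 0.68421, giving −¼ ln(0.68421) = 0.094873.
d = 0.152692 + 0.094873 = 0.247565.

0.25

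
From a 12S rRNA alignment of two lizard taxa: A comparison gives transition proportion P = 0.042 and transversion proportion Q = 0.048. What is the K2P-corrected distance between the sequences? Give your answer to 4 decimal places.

Under the Kimura two-parameter model, d = −½ ln(1 − 2P − Q) − ¼ ln(1 − 2Q).
1 − 2P − Q = 0.868, giving −½ ln(0.868) = 0.070782.
1 − 2Q = 0.904, giving −¼ ln(0.904) = 0.025231.
d = 0.070782 + 0.025231 = 0.096013.

0.0960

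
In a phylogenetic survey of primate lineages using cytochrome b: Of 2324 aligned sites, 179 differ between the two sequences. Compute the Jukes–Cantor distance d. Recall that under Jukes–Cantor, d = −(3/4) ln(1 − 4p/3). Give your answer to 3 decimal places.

p = 179/2324 ≈ 0.077022.
d = −(3/4) ln(1 − 4p/3) = −0.75 ln(1 − 0.102696) = −0.75 ln(0.897304)
  = −0.75 × (-0.108361) = 0.081271 substitutions/site.

0.081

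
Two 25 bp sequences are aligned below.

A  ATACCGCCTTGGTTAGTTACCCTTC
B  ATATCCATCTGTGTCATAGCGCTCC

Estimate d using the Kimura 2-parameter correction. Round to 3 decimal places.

0.919

Of 25 sites, 6 differences are transitions and 7 are transversions, so P = 6/25 = 0.24 and Q = 7/25 = 0.28.
Under the Kimura two-parameter model, d = −½ ln(1 − 2P − Q) − ¼ ln(1 − 2Q).
1 − 2P − Q = 0.24, giving −½ ln(0.24) = 0.713558.
1 − 2Q = 0.44, giving −¼ ln(0.44) = 0.205245.
d = 0.713558 + 0.205245 = 0.918803.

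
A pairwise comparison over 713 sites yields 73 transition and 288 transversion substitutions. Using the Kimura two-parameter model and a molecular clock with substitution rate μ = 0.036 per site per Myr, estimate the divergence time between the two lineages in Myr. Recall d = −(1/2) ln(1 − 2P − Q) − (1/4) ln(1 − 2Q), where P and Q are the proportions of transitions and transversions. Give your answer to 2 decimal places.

12.24

P = 73/713 ≈ 0.102384 and Q = 288/713 ≈ 0.403927.
Under the Kimura two-parameter model, d = −½ ln(1 − 2P − Q) − ¼ ln(1 − 2Q).
1 − 2P − Q = 0.391305, giving −½ ln(0.391305) = 0.469134.
1 − 2Q = 0.192146, giving −¼ ln(0.192146) = 0.412375.
d = 0.469134 + 0.412375 = 0.881509.
Under a molecular clock d = 2μt, so t = d/(2μ) = 0.881509 / (2 × 0.036) = 12.24 Myr.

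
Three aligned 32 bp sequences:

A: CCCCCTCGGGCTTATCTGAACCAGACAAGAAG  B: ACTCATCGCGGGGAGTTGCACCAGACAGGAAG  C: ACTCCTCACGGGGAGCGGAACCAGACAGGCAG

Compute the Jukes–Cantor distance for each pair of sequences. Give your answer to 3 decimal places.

A–B: 11/32 sites differ → p = 0.34375, d = −0.75 ln(1 − 0.458333) = 0.459828 ≈ 0.460.
A–C: 11/32 sites differ → p = 0.34375, d = −0.75 ln(1 − 0.458333) = 0.459828 ≈ 0.460.
B–C: 6/32 sites differ → p = 0.1875, d = −0.75 ln(1 − 0.25) = 0.215762 ≈ 0.216.

d(A,B) = 0.460, d(A,C) = 0.460, d(B,C) = 0.216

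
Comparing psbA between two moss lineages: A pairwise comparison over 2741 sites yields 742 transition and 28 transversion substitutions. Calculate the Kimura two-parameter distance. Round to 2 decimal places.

0.41

P = 742/2741 ≈ 0.270704 and Q = 28/2741 ≈ 0.010215.
Under the Kimura two-parameter model, d = −½ ln(1 − 2P − Q) − ¼ ln(1 − 2Q).
1 − 2P − Q = 0.448377, giving −½ ln(0.448377) = 0.401060.
1 − 2Q = 0.97957, giving −¼ ln(0.97957) = 0.005160.
d = 0.401060 + 0.005160 = 0.406220.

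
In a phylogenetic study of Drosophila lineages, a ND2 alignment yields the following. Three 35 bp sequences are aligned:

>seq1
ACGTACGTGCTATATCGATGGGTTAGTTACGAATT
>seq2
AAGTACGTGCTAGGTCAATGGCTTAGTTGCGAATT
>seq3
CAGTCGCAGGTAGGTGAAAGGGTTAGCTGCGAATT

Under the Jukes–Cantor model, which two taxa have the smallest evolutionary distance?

seq1–seq2: 6/35 differ, p = 0.171, d = 0.195.
seq1–seq3: 14/35 differ, p = 0.400, d = 0.572.
seq2–seq3: 10/35 differ, p = 0.286, d = 0.360.
The smallest distance is between seq1 and seq2.

seq1 and seq2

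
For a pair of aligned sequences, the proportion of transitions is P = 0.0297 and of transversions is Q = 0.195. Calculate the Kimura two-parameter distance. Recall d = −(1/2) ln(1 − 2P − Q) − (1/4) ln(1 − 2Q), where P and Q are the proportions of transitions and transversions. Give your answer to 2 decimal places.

Under the Kimura two-parameter model, d = −½ ln(1 − 2P − Q) − ¼ ln(1 − 2Q).
1 − 2P − Q = 0.7456, giving −½ ln(0.7456) = 0.146783.
1 − 2Q = 0.61, giving −¼ ln(0.61) = 0.123574.
d = 0.146783 + 0.123574 = 0.270357.

0.27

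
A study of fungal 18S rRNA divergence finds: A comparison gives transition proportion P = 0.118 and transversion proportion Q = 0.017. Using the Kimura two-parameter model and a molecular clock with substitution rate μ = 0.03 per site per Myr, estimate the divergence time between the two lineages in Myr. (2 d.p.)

2.57

Under the Kimura two-parameter model, d = −½ ln(1 − 2P − Q) − ¼ ln(1 − 2Q).
1 − 2P − Q = 0.747, giving −½ ln(0.747) = 0.145845.
1 − 2Q = 0.966, giving −¼ ln(0.966) = 0.008648.
d = 0.145845 + 0.008648 = 0.154493.
Under a molecular clock d = 2μt, so t = d/(2μ) = 0.154493 / (2 × 0.03) = 2.57 Myr.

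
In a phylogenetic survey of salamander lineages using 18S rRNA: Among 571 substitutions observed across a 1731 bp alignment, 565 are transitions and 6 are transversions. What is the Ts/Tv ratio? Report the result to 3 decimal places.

R = 565/6 = 94.166666… ≈ 94.167 (to 3 d.p.).

94.167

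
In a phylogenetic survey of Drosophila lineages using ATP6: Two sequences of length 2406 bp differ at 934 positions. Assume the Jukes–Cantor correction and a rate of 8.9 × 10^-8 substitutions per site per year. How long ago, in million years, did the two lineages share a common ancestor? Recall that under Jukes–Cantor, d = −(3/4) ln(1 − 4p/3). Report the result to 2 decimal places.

p = 934/2406 ≈ 0.388196.
d = −(3/4) ln(1 − 4p/3) = −0.75 ln(1 − 0.517595) = −0.75 ln(0.482405)
  = −0.75 × (-0.728971) = 0.546728 substitutions/site.
Under a molecular clock d = 2μt, so t = d/(2μ) = 0.546728 / (2 × 8.9 × 10^-8) = 3.07 million years.

3.07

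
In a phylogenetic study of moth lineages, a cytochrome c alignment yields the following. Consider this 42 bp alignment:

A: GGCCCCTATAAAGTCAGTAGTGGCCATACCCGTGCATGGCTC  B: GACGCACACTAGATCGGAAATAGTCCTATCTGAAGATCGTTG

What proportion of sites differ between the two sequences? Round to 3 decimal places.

The sequences differ at 22 of 42 positions.
p = 22/42 = 0.523809… ≈ 0.524 (to 3 d.p.).

0.524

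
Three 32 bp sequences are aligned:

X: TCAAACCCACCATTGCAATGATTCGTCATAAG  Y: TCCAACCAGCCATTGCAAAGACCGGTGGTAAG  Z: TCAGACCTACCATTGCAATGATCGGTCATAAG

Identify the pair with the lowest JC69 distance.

X–Y: 9/32 differ, p = 0.281, d = 0.353.
X–Z: 4/32 differ, p = 0.125, d = 0.137.
Y–Z: 8/32 differ, p = 0.250, d = 0.304.
The smallest distance is between X and Z.

X and Z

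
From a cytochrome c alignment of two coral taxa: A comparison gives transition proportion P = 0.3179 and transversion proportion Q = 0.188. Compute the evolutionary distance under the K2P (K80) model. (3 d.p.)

Under the Kimura two-parameter model, d = −½ ln(1 − 2P − Q) − ¼ ln(1 − 2Q).
1 − 2P − Q = 0.1762, giving −½ ln(0.1762) = 0.868068.
1 − 2Q = 0.624, giving −¼ ln(0.624) = 0.117901.
d = 0.868068 + 0.117901 = 0.985969.

0.986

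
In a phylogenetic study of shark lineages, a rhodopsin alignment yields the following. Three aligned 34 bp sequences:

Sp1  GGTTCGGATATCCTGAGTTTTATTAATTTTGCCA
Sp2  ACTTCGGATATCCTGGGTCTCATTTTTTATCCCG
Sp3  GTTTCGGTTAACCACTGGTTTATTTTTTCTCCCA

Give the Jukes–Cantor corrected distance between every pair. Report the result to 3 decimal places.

Sp1–Sp2: 10/34 sites differ → p ≈ 0.294118, d = −0.75 ln(1 − 0.392157) = 0.373379 ≈ 0.373.
Sp1–Sp3: 11/34 sites differ → p ≈ 0.323529, d = −0.75 ln(1 − 0.431372) = 0.423397 ≈ 0.423.
Sp2–Sp3: 12/34 sites differ → p ≈ 0.352941, d = −0.75 ln(1 − 0.470588) = 0.476991 ≈ 0.477.

d(Sp1,Sp2) = 0.373, d(Sp1,Sp3) = 0.423, d(Sp2,Sp3) = 0.477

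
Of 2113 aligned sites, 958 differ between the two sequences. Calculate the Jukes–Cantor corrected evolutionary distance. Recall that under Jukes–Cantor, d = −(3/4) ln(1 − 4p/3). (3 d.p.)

p = 958/2113 ≈ 0.453384.
d = −(3/4) ln(1 − 4p/3) = −0.75 ln(1 − 0.604512) = −0.75 ln(0.395488)
  = −0.75 × (-0.927635) = 0.695726 substitutions/site.

0.696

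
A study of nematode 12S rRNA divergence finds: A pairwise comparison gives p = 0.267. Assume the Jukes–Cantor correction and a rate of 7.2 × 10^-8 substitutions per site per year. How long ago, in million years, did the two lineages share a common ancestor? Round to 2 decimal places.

2.29

d = −(3/4) ln(1 − 4p/3) = −0.75 ln(1 − 0.356) = −0.75 ln(0.644)
  = −0.75 × (-0.440057) = 0.330043 substitutions/site.
Under a molecular clock d = 2μt, so t = d/(2μ) = 0.330043 / (2 × 7.2 × 10^-8) = 2.29 million years.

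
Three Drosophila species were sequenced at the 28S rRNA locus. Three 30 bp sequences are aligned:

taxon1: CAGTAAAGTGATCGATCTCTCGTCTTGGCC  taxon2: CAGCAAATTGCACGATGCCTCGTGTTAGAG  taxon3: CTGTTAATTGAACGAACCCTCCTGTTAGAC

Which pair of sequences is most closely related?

taxon1–taxon2: 10/30 differ, p = 0.333, d = 0.441.
taxon1–taxon3: 10/30 differ, p = 0.333, d = 0.441.
taxon2–taxon3: 8/30 differ, p = 0.267, d = 0.330.
The smallest distance is between taxon2 and taxon3.

taxon2 and taxon3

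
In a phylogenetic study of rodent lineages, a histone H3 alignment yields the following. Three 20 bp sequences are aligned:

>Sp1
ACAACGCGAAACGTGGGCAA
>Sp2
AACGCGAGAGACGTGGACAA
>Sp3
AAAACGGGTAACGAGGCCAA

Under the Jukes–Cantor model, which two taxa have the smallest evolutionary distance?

Sp1 and Sp3

Sp1–Sp2: 6/20 differ, p = 0.300, d = 0.383.
Sp1–Sp3: 5/20 differ, p = 0.250, d = 0.304.
Sp2–Sp3: 7/20 differ, p = 0.350, d = 0.471.
The smallest distance is between Sp1 and Sp3.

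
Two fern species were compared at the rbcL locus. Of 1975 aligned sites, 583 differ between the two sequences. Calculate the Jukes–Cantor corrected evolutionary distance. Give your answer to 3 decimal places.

p = 583/1975 ≈ 0.29519.
d = −(3/4) ln(1 − 4p/3) = −0.75 ln(1 − 0.393587) = −0.75 ln(0.606413)
  = −0.75 × (-0.500194) = 0.375146 substitutions/site.

0.375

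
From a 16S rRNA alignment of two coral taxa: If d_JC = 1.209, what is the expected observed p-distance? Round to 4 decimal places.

p = (3/4)(1 − e^(−4d/3)) = 0.75 × (1 − e^(-1.612)) = 0.75 × (1 − 0.199488) = 0.600384.

0.6004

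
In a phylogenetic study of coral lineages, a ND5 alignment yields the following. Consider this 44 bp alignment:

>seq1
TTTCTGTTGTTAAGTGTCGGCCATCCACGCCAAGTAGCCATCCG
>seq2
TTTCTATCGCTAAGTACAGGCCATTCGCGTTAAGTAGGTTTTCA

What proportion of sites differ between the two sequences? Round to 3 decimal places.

0.341

The sequences differ at 15 of 44 positions.
p = 15/44 = 0.340909… ≈ 0.341 (to 3 d.p.).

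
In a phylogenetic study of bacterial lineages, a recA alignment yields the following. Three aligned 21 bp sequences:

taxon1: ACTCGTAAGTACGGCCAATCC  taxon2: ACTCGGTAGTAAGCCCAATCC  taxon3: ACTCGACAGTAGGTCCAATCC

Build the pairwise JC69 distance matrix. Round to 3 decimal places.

d(taxon1,taxon2) = 0.220, d(taxon1,taxon3) = 0.220, d(taxon2,taxon3) = 0.220

taxon1–taxon2: 4/21 sites differ → p ≈ 0.190476, d = −0.75 ln(1 − 0.253968) = 0.219740 ≈ 0.220.
taxon1–taxon3: 4/21 sites differ → p ≈ 0.190476, d = −0.75 ln(1 − 0.253968) = 0.219740 ≈ 0.220.
taxon2–taxon3: 4/21 sites differ → p ≈ 0.190476, d = −0.75 ln(1 − 0.253968) = 0.219740 ≈ 0.220.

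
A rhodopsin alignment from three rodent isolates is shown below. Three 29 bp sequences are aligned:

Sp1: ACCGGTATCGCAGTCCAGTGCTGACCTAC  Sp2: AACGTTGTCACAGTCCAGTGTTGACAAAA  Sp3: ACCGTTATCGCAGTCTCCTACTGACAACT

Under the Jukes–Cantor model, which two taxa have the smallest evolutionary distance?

Sp1 and Sp2

Sp1–Sp2: 8/29 differ, p = 0.276, d = 0.344.
Sp1–Sp3: 9/29 differ, p = 0.310, d = 0.401.
Sp2–Sp3: 10/29 differ, p = 0.345, d = 0.462.
The smallest distance is between Sp1 and Sp2.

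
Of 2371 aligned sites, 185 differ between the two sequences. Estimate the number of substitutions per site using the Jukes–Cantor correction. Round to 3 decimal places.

0.082

p = 185/2371 ≈ 0.078026.
d = −(3/4) ln(1 − 4p/3) = −0.75 ln(1 − 0.104035) = −0.75 ln(0.895965)
  = −0.75 × (-0.109854) = 0.082391 substitutions/site.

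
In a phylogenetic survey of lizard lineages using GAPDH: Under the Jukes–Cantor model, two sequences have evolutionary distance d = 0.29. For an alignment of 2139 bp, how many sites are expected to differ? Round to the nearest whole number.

Invert JC69: p = (3/4)(1 − e^(−4d/3)) = 0.75 × (1 − e^(-0.386667)) = 0.75 × (1 − 0.679317) = 0.240512.
Expected differing sites = pL ≈ 0.240512 × 2139 = 514.455168 ≈ 514.

514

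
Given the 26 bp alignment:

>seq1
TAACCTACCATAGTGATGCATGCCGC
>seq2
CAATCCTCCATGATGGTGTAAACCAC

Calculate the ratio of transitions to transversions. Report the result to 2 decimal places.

Transitions are A↔G and C↔T; transversions are all other mismatches.
Transitions: 9. Transversions: 2.
R = 9/2 = 4.50.

4.50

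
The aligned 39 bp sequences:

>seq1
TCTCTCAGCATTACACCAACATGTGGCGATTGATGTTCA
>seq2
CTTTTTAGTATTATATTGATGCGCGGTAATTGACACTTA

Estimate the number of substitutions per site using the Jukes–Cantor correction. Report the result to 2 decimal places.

0.79

The sequences differ at 19 of 39 sites, so p = 19/39 ≈ 0.487179.
d = −(3/4) ln(1 − 4p/3) = −0.75 ln(1 − 0.649572) = −0.75 ln(0.350428)
  = −0.75 × (-1.048600) = 0.786450 substitutions/site.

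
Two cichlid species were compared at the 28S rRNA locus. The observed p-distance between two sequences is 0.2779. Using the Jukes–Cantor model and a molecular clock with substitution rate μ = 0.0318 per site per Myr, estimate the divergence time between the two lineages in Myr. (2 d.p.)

5.46

d = −(3/4) ln(1 − 4p/3) = −0.75 ln(1 − 0.370533) = −0.75 ln(0.629467)
  = −0.75 × (-0.462882) = 0.347162 substitutions/site.
Under a molecular clock d = 2μt, so t = d/(2μ) = 0.347162 / (2 × 0.0318) = 5.46 Myr.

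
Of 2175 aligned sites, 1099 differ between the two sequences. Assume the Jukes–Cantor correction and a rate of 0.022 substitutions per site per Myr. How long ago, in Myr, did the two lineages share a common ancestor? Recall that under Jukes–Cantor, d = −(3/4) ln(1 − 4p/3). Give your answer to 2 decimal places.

19.09

p = 1099/2175 ≈ 0.505287.
d = −(3/4) ln(1 − 4p/3) = −0.75 ln(1 − 0.673716) = −0.75 ln(0.326284)
  = −0.75 × (-1.119987) = 0.839990 substitutions/site.
Under a molecular clock d = 2μt, so t = d/(2μ) = 0.839990 / (2 × 0.022) = 19.09 Myr.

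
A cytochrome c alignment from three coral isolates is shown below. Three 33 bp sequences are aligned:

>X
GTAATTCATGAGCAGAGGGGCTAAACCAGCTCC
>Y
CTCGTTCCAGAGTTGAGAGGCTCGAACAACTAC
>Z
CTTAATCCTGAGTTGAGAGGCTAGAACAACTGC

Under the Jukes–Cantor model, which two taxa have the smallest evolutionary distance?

Y and Z

X–Y: 13/33 differ, p = 0.394, d = 0.559.
X–Z: 11/33 differ, p = 0.333, d = 0.441.
Y–Z: 6/33 differ, p = 0.182, d = 0.208.
The smallest distance is between Y and Z.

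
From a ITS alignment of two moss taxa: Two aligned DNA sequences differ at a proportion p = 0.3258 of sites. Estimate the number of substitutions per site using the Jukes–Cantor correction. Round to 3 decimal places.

0.427

d = −(3/4) ln(1 − 4p/3) = −0.75 ln(1 − 0.4344) = −0.75 ln(0.5656)
  = −0.75 × (-0.569868) = 0.427401 substitutions/site.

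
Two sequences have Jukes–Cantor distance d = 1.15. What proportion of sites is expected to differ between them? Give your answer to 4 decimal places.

0.5881

p = (3/4)(1 − e^(−4d/3)) = 0.75 × (1 − e^(-1.533333)) = 0.75 × (1 − 0.215815) = 0.588139.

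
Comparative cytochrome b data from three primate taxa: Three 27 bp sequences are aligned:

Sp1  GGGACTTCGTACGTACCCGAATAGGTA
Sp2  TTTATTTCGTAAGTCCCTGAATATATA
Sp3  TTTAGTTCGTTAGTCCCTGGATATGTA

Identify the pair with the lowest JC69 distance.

Sp2 and Sp3

Sp1–Sp2: 9/27 differ, p = 0.333, d = 0.441.
Sp1–Sp3: 10/27 differ, p = 0.370, d = 0.511.
Sp2–Sp3: 4/27 differ, p = 0.148, d = 0.165.
The smallest distance is between Sp2 and Sp3.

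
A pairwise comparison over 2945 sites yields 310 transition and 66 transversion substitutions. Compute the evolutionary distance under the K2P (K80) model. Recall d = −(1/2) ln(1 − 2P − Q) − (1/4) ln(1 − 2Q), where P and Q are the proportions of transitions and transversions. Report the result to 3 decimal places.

P = 310/2945 ≈ 0.105263 and Q = 66/2945 ≈ 0.022411.
Under the Kimura two-parameter model, d = −½ ln(1 − 2P − Q) − ¼ ln(1 − 2Q).
1 − 2P − Q = 0.767063, giving −½ ln(0.767063) = 0.132593.
1 − 2Q = 0.955178, giving −¼ ln(0.955178) = 0.011464.
d = 0.132593 + 0.011464 = 0.144057.

0.144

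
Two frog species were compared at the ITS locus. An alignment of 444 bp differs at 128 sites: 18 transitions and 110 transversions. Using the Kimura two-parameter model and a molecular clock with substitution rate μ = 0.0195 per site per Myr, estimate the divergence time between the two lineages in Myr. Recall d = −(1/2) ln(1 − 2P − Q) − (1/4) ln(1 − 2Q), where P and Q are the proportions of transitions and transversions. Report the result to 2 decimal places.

9.50

P = 18/444 ≈ 0.040541 and Q = 110/444 ≈ 0.247748.
Under the Kimura two-parameter model, d = −½ ln(1 − 2P − Q) − ¼ ln(1 − 2Q).
1 − 2P − Q = 0.67117, giving −½ ln(0.67117) = 0.199366.
1 − 2Q = 0.504504, giving −¼ ln(0.504504) = 0.171045.
d = 0.199366 + 0.171045 = 0.370411.
Under a molecular clock d = 2μt, so t = d/(2μ) = 0.370411 / (2 × 0.0195) = 9.50 Myr.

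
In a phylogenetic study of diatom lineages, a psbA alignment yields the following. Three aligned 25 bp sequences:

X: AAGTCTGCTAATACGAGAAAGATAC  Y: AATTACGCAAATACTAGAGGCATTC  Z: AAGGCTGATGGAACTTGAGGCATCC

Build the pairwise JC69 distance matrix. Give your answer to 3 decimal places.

X–Y: 9/25 sites differ → p = 0.36, d = −0.75 ln(1 − 0.48) = 0.490445 ≈ 0.490.
X–Z: 11/25 sites differ → p = 0.44, d = −0.75 ln(1 − 0.586667) = 0.662626 ≈ 0.663.
Y–Z: 11/25 sites differ → p = 0.44, d = −0.75 ln(1 − 0.586667) = 0.662626 ≈ 0.663.

d(X,Y) = 0.490, d(X,Z) = 0.663, d(Y,Z) = 0.663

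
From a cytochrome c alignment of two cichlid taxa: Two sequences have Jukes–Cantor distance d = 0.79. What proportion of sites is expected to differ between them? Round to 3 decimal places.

0.488

p = (3/4)(1 − e^(−4d/3)) = 0.75 × (1 − e^(-1.053333)) = 0.75 × (1 − 0.348773) = 0.488420.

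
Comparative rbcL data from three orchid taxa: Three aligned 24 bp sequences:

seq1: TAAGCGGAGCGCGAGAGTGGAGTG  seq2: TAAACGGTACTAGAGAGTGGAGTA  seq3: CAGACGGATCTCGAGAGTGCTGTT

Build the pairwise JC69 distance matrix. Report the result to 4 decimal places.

seq1–seq2: 6/24 sites differ → p = 0.25, d = −0.75 ln(1 − 0.333333) = 0.304098 ≈ 0.3041.
seq1–seq3: 8/24 sites differ → p ≈ 0.333333, d = −0.75 ln(1 − 0.444444) = 0.440839 ≈ 0.4408.
seq2–seq3: 8/24 sites differ → p ≈ 0.333333, d = −0.75 ln(1 − 0.444444) = 0.440839 ≈ 0.4408.

d(seq1,seq2) = 0.3041, d(seq1,seq3) = 0.4408, d(seq2,seq3) = 0.4408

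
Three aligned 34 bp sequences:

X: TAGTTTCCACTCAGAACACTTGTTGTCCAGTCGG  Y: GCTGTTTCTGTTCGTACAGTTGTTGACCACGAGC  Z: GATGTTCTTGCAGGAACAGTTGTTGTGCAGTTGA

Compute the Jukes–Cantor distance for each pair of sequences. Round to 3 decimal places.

X–Y: 16/34 sites differ → p ≈ 0.470588, d = −0.75 ln(1 − 0.627451) = 0.740540 ≈ 0.741.
X–Z: 13/34 sites differ → p ≈ 0.382353, d = −0.75 ln(1 − 0.509804) = 0.534712 ≈ 0.535.
Y–Z: 13/34 sites differ → p ≈ 0.382353, d = −0.75 ln(1 − 0.509804) = 0.534712 ≈ 0.535.

d(X,Y) = 0.741, d(X,Z) = 0.535, d(Y,Z) = 0.535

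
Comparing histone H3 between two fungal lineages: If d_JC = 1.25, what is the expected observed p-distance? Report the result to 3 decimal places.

p = (3/4)(1 − e^(−4d/3)) = 0.75 × (1 − e^(-1.666667)) = 0.75 × (1 − 0.188876) = 0.608343.

0.608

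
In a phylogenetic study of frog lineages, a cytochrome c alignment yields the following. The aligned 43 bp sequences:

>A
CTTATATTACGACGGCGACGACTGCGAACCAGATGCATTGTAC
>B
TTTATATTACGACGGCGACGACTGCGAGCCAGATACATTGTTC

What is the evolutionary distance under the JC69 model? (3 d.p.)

0.099

The sequences differ at 4 of 43 sites (1, 28, 35, 42), so p = 4/43 ≈ 0.093023.
d = −(3/4) ln(1 − 4p/3) = −0.75 ln(1 − 0.124031) = −0.75 ln(0.875969)
  = −0.75 × (-0.132425) = 0.099319 substitutions/site.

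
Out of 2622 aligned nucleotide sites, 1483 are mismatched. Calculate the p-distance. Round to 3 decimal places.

p = 1483/2622 = 0.565598… ≈ 0.566 (to 3 d.p.).

0.566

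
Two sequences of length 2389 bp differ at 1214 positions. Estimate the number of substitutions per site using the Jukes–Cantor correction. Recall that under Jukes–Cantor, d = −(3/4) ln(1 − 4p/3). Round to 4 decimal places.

p = 1214/2389 ≈ 0.508162.
d = −(3/4) ln(1 − 4p/3) = −0.75 ln(1 − 0.677549) = −0.75 ln(0.322451)
  = −0.75 × (-1.131804) = 0.848853 substitutions/site.

0.8489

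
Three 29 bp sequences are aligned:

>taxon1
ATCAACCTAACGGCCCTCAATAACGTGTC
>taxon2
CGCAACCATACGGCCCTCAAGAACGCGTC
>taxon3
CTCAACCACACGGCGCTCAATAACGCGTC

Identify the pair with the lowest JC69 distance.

taxon2 and taxon3

taxon1–taxon2: 6/29 differ, p = 0.207, d = 0.242.
taxon1–taxon3: 5/29 differ, p = 0.172, d = 0.196.
taxon2–taxon3: 4/29 differ, p = 0.138, d = 0.152.
The smallest distance is between taxon2 and taxon3.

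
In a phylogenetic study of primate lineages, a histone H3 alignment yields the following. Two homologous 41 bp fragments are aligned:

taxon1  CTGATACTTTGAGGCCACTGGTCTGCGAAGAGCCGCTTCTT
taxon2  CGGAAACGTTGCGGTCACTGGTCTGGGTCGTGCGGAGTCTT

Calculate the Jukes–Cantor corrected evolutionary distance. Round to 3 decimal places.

The sequences differ at 12 of 41 sites, so p = 12/41 ≈ 0.292683.
d = −(3/4) ln(1 − 4p/3) = −0.75 ln(1 − 0.390244) = −0.75 ln(0.609756)
  = −0.75 × (-0.494696) = 0.371022 substitutions/site.

0.371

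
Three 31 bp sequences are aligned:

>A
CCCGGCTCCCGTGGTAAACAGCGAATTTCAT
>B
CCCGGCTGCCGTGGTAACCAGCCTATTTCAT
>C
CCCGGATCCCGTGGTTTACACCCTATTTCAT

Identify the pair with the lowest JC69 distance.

A and B

A–B: 4/31 differ, p = 0.129, d = 0.142.
A–C: 6/31 differ, p = 0.194, d = 0.224.
B–C: 6/31 differ, p = 0.194, d = 0.224.
The smallest distance is between A and B.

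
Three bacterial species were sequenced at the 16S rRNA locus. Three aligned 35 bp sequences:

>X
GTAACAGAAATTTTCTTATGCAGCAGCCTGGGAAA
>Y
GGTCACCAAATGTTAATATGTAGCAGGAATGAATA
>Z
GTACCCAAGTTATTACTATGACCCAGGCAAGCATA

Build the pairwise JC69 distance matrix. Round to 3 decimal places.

d(X,Y) = 0.705, d(X,Z) = 0.705, d(Y,Z) = 0.572

X–Y: 16/35 sites differ → p ≈ 0.457143, d = −0.75 ln(1 − 0.609524) = 0.705292 ≈ 0.705.
X–Z: 16/35 sites differ → p ≈ 0.457143, d = −0.75 ln(1 − 0.609524) = 0.705292 ≈ 0.705.
Y–Z: 14/35 sites differ → p = 0.4, d = −0.75 ln(1 − 0.533333) = 0.571605 ≈ 0.572.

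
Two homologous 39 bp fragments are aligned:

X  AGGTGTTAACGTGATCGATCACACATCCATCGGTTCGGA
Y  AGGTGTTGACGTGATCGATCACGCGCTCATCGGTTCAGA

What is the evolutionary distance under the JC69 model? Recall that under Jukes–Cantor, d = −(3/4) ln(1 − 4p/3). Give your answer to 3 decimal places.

0.172

The sequences differ at 6 of 39 sites (8, 23, 25, 26, 27, 37), so p = 6/39 ≈ 0.153846.
d = −(3/4) ln(1 − 4p/3) = −0.75 ln(1 − 0.205128) = −0.75 ln(0.794872)
  = −0.75 × (-0.229574) = 0.172181 substitutions/site.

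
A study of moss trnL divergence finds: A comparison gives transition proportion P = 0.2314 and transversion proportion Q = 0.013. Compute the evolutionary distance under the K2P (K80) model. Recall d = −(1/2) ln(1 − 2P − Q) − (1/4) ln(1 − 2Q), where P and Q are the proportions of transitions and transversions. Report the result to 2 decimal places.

Under the Kimura two-parameter model, d = −½ ln(1 − 2P − Q) − ¼ ln(1 − 2Q).
1 − 2P − Q = 0.5242, giving −½ ln(0.5242) = 0.322941.
1 − 2Q = 0.974, giving −¼ ln(0.974) = 0.006586.
d = 0.322941 + 0.006586 = 0.329527.

0.33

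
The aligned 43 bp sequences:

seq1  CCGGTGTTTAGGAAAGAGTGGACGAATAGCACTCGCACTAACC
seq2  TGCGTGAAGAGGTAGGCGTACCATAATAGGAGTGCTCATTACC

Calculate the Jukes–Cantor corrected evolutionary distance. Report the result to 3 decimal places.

0.860

The sequences differ at 22 of 43 sites, so p = 22/43 ≈ 0.511628.
d = −(3/4) ln(1 − 4p/3) = −0.75 ln(1 − 0.682171) = −0.75 ln(0.317829)
  = −0.75 × (-1.146242) = 0.859682 substitutions/site.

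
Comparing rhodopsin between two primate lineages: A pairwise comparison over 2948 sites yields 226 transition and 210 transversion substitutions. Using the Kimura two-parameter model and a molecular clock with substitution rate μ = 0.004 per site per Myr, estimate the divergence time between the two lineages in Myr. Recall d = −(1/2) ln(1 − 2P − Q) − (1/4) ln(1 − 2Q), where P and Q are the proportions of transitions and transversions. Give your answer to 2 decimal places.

P = 226/2948 ≈ 0.076662 and Q = 210/2948 ≈ 0.071235.
Under the Kimura two-parameter model, d = −½ ln(1 − 2P − Q) − ¼ ln(1 − 2Q).
1 − 2P − Q = 0.775441, giving −½ ln(0.775441) = 0.127162.
1 − 2Q = 0.85753, giving −¼ ln(0.85753) = 0.038425.
d = 0.127162 + 0.038425 = 0.165587.
Under a molecular clock d = 2μt, so t = d/(2μ) = 0.165587 / (2 × 0.004) = 20.70 Myr.

20.70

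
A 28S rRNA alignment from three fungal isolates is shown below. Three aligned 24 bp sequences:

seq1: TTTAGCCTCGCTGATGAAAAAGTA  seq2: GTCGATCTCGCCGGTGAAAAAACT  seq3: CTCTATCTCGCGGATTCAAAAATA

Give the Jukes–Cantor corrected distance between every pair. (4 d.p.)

seq1–seq2: 10/24 sites differ → p ≈ 0.416667, d = −0.75 ln(1 − 0.555556) = 0.608198 ≈ 0.6082.
seq1–seq3: 9/24 sites differ → p = 0.375, d = −0.75 ln(1 − 0.5) = 0.519860 ≈ 0.5199.
seq2–seq3: 8/24 sites differ → p ≈ 0.333333, d = −0.75 ln(1 − 0.444444) = 0.440839 ≈ 0.4408.

d(seq1,seq2) = 0.6082, d(seq1,seq3) = 0.5199, d(seq2,seq3) = 0.4408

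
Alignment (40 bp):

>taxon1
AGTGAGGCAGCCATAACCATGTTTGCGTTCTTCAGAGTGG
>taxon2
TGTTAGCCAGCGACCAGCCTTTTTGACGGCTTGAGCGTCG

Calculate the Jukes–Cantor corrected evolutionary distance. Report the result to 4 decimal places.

0.5716

The sequences differ at 16 of 40 sites, so p = 16/40 = 0.4.
d = −(3/4) ln(1 − 4p/3) = −0.75 ln(1 − 0.533333) = −0.75 ln(0.466667)
  = −0.75 × (-0.762139) = 0.571604 substitutions/site.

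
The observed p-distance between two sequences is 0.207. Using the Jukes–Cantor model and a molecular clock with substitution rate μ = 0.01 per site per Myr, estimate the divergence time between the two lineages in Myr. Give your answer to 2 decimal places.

12.11

d = −(3/4) ln(1 − 4p/3) = −0.75 ln(1 − 0.276) = −0.75 ln(0.724)
  = −0.75 × (-0.322964) = 0.242223 substitutions/site.
Under a molecular clock d = 2μt, so t = d/(2μ) = 0.242223 / (2 × 0.01) = 12.11 Myr.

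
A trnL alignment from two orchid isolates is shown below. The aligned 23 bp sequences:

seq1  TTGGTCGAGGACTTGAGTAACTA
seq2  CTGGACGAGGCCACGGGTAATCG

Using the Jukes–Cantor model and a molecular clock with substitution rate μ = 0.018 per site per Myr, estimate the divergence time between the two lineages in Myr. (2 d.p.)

15.37

The sequences differ at 9 of 23 sites (1, 5, 11, 13, 14, 16, 21, 22, 23), so p = 9/23 ≈ 0.391304.
d = −(3/4) ln(1 − 4p/3) = −0.75 ln(1 − 0.521739) = −0.75 ln(0.478261)
  = −0.75 × (-0.737599) = 0.553199 substitutions/site.
Under a molecular clock d = 2μt, so t = d/(2μ) = 0.553199 / (2 × 0.018) = 15.37 Myr.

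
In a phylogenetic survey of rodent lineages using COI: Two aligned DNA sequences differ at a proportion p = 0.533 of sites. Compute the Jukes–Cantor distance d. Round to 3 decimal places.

0.930

d = −(3/4) ln(1 − 4p/3) = −0.75 ln(1 − 0.710667) = −0.75 ln(0.289333)
  = −0.75 × (-1.240177) = 0.930133 substitutions/site.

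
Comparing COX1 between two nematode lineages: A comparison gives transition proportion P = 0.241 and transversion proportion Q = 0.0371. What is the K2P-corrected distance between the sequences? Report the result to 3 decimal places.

0.385

Under the Kimura two-parameter model, d = −½ ln(1 − 2P − Q) − ¼ ln(1 − 2Q).
1 − 2P − Q = 0.4809, giving −½ ln(0.4809) = 0.366048.
1 − 2Q = 0.9258, giving −¼ ln(0.9258) = 0.019274.
d = 0.366048 + 0.019274 = 0.385322.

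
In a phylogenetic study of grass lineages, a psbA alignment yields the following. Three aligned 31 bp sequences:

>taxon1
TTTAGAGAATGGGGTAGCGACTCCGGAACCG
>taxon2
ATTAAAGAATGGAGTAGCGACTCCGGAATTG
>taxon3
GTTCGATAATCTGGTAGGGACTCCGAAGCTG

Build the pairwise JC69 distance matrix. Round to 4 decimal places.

d(taxon1,taxon2) = 0.1816, d(taxon1,taxon3) = 0.3672, d(taxon2,taxon3) = 0.4806

taxon1–taxon2: 5/31 sites differ → p ≈ 0.16129, d = −0.75 ln(1 − 0.215053) = 0.181604 ≈ 0.1816.
taxon1–taxon3: 9/31 sites differ → p ≈ 0.290323, d = −0.75 ln(1 − 0.387097) = 0.367161 ≈ 0.3672.
taxon2–taxon3: 11/31 sites differ → p ≈ 0.354839, d = −0.75 ln(1 − 0.473119) = 0.480585 ≈ 0.4806.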